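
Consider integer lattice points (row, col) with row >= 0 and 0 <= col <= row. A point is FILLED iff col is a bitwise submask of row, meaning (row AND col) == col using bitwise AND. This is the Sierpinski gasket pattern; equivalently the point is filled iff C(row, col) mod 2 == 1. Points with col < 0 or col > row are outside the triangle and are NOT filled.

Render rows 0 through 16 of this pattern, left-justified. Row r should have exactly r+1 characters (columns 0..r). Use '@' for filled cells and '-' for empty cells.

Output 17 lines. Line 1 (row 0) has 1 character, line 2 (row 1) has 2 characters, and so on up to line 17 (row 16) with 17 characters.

Answer: @
@@
@-@
@@@@
@---@
@@--@@
@-@-@-@
@@@@@@@@
@-------@
@@------@@
@-@-----@-@
@@@@----@@@@
@---@---@---@
@@--@@--@@--@@
@-@-@-@-@-@-@-@
@@@@@@@@@@@@@@@@
@---------------@

Derivation:
r0=0: @
r1=1: @@
r2=10: @-@
r3=11: @@@@
r4=100: @---@
r5=101: @@--@@
r6=110: @-@-@-@
r7=111: @@@@@@@@
r8=1000: @-------@
r9=1001: @@------@@
r10=1010: @-@-----@-@
r11=1011: @@@@----@@@@
r12=1100: @---@---@---@
r13=1101: @@--@@--@@--@@
r14=1110: @-@-@-@-@-@-@-@
r15=1111: @@@@@@@@@@@@@@@@
r16=10000: @---------------@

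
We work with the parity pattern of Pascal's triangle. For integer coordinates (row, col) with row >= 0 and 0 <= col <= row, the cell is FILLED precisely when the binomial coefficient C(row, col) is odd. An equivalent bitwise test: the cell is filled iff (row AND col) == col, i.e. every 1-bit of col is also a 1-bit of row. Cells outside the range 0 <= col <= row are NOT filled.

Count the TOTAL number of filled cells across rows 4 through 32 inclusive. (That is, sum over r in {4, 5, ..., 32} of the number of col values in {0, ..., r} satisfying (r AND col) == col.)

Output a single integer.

Answer: 236

Derivation:
r4=100 pc1: +2 =2
r5=101 pc2: +4 =6
r6=110 pc2: +4 =10
r7=111 pc3: +8 =18
r8=1000 pc1: +2 =20
r9=1001 pc2: +4 =24
r10=1010 pc2: +4 =28
r11=1011 pc3: +8 =36
r12=1100 pc2: +4 =40
r13=1101 pc3: +8 =48
r14=1110 pc3: +8 =56
r15=1111 pc4: +16 =72
r16=10000 pc1: +2 =74
r17=10001 pc2: +4 =78
r18=10010 pc2: +4 =82
r19=10011 pc3: +8 =90
r20=10100 pc2: +4 =94
r21=10101 pc3: +8 =102
r22=10110 pc3: +8 =110
r23=10111 pc4: +16 =126
r24=11000 pc2: +4 =130
r25=11001 pc3: +8 =138
r26=11010 pc3: +8 =146
r27=11011 pc4: +16 =162
r28=11100 pc3: +8 =170
r29=11101 pc4: +16 =186
r30=11110 pc4: +16 =202
r31=11111 pc5: +32 =234
r32=100000 pc1: +2 =236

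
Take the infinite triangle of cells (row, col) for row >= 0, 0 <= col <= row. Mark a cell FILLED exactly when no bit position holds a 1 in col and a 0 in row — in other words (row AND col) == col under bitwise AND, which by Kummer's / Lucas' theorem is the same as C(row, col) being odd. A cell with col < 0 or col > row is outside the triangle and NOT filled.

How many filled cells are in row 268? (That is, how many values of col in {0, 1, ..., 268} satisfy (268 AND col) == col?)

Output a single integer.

Answer: 8

Derivation:
268 in binary = 100001100
popcount(268) = number of 1-bits in 100001100 = 3
A col c satisfies (268 AND c) == c iff every set bit of c is also set in 268; each of the 3 set bits of 268 can independently be on or off in c.
count = 2^3 = 8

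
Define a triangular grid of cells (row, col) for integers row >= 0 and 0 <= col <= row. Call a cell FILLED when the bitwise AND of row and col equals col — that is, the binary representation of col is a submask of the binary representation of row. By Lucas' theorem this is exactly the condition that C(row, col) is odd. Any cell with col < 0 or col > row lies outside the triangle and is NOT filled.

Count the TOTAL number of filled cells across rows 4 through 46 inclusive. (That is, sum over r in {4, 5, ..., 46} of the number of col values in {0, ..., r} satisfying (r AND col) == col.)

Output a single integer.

r4=100 pc1: +2 =2
r5=101 pc2: +4 =6
r6=110 pc2: +4 =10
r7=111 pc3: +8 =18
r8=1000 pc1: +2 =20
r9=1001 pc2: +4 =24
r10=1010 pc2: +4 =28
r11=1011 pc3: +8 =36
r12=1100 pc2: +4 =40
r13=1101 pc3: +8 =48
r14=1110 pc3: +8 =56
r15=1111 pc4: +16 =72
r16=10000 pc1: +2 =74
r17=10001 pc2: +4 =78
r18=10010 pc2: +4 =82
r19=10011 pc3: +8 =90
r20=10100 pc2: +4 =94
r21=10101 pc3: +8 =102
r22=10110 pc3: +8 =110
r23=10111 pc4: +16 =126
r24=11000 pc2: +4 =130
r25=11001 pc3: +8 =138
r26=11010 pc3: +8 =146
r27=11011 pc4: +16 =162
r28=11100 pc3: +8 =170
r29=11101 pc4: +16 =186
r30=11110 pc4: +16 =202
r31=11111 pc5: +32 =234
r32=100000 pc1: +2 =236
r33=100001 pc2: +4 =240
r34=100010 pc2: +4 =244
r35=100011 pc3: +8 =252
r36=100100 pc2: +4 =256
r37=100101 pc3: +8 =264
r38=100110 pc3: +8 =272
r39=100111 pc4: +16 =288
r40=101000 pc2: +4 =292
r41=101001 pc3: +8 =300
r42=101010 pc3: +8 =308
r43=101011 pc4: +16 =324
r44=101100 pc3: +8 =332
r45=101101 pc4: +16 =348
r46=101110 pc4: +16 =364

Answer: 364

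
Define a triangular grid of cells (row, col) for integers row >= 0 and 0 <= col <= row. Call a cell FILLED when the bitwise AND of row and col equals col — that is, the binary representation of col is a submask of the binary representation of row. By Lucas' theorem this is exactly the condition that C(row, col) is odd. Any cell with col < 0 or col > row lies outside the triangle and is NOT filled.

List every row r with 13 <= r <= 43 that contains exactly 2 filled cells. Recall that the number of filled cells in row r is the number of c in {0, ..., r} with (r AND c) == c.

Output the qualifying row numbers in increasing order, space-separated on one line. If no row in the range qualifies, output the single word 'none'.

Answer: 16 32

Derivation:
Row r has 2^popcount(r) filled cells, so we need popcount(r) = log2(2) = 1.
Scan r = 13..43 and keep those with exactly 1 one-bits:
r=13=1101 popcount=3 -> skip
r=14=1110 popcount=3 -> skip
r=15=1111 popcount=4 -> skip
r=16=10000 popcount=1 -> KEEP
r=17=10001 popcount=2 -> skip
r=18=10010 popcount=2 -> skip
r=19=10011 popcount=3 -> skip
r=20=10100 popcount=2 -> skip
r=21=10101 popcount=3 -> skip
r=22=10110 popcount=3 -> skip
r=23=10111 popcount=4 -> skip
r=24=11000 popcount=2 -> skip
r=25=11001 popcount=3 -> skip
r=26=11010 popcount=3 -> skip
r=27=11011 popcount=4 -> skip
r=28=11100 popcount=3 -> skip
r=29=11101 popcount=4 -> skip
r=30=11110 popcount=4 -> skip
r=31=11111 popcount=5 -> skip
r=32=100000 popcount=1 -> KEEP
r=33=100001 popcount=2 -> skip
r=34=100010 popcount=2 -> skip
r=35=100011 popcount=3 -> skip
r=36=100100 popcount=2 -> skip
r=37=100101 popcount=3 -> skip
r=38=100110 popcount=3 -> skip
r=39=100111 popcount=4 -> skip
r=40=101000 popcount=2 -> skip
r=41=101001 popcount=3 -> skip
r=42=101010 popcount=3 -> skip
r=43=101011 popcount=4 -> skip
Kept rows: 16 32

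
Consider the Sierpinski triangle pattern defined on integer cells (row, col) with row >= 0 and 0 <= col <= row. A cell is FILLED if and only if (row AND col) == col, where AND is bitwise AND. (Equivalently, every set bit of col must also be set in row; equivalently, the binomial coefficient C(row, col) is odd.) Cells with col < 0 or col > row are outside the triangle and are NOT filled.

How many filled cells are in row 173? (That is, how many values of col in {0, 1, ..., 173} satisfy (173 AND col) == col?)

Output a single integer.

173 in binary = 10101101
popcount(173) = number of 1-bits in 10101101 = 5
A col c satisfies (173 AND c) == c iff every set bit of c is also set in 173; each of the 5 set bits of 173 can independently be on or off in c.
count = 2^5 = 32

Answer: 32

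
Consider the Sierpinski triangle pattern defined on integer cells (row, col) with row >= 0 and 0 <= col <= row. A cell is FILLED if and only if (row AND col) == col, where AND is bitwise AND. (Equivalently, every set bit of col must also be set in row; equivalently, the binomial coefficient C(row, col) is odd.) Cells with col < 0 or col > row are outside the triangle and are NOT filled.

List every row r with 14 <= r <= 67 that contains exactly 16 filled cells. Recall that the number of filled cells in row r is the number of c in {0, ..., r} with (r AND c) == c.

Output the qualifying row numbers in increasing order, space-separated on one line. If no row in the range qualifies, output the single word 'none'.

Row r has 2^popcount(r) filled cells, so we need popcount(r) = log2(16) = 4.
Scan r = 14..67 and keep those with exactly 4 one-bits:
r=14=1110 popcount=3 -> skip
r=15=1111 popcount=4 -> KEEP
r=16=10000 popcount=1 -> skip
r=17=10001 popcount=2 -> skip
r=18=10010 popcount=2 -> skip
r=19=10011 popcount=3 -> skip
r=20=10100 popcount=2 -> skip
r=21=10101 popcount=3 -> skip
r=22=10110 popcount=3 -> skip
r=23=10111 popcount=4 -> KEEP
r=24=11000 popcount=2 -> skip
r=25=11001 popcount=3 -> skip
r=26=11010 popcount=3 -> skip
r=27=11011 popcount=4 -> KEEP
r=28=11100 popcount=3 -> skip
r=29=11101 popcount=4 -> KEEP
r=30=11110 popcount=4 -> KEEP
r=31=11111 popcount=5 -> skip
r=32=100000 popcount=1 -> skip
r=33=100001 popcount=2 -> skip
r=34=100010 popcount=2 -> skip
r=35=100011 popcount=3 -> skip
r=36=100100 popcount=2 -> skip
r=37=100101 popcount=3 -> skip
r=38=100110 popcount=3 -> skip
r=39=100111 popcount=4 -> KEEP
r=40=101000 popcount=2 -> skip
r=41=101001 popcount=3 -> skip
r=42=101010 popcount=3 -> skip
r=43=101011 popcount=4 -> KEEP
r=44=101100 popcount=3 -> skip
r=45=101101 popcount=4 -> KEEP
r=46=101110 popcount=4 -> KEEP
r=47=101111 popcount=5 -> skip
r=48=110000 popcount=2 -> skip
r=49=110001 popcount=3 -> skip
r=50=110010 popcount=3 -> skip
r=51=110011 popcount=4 -> KEEP
r=52=110100 popcount=3 -> skip
r=53=110101 popcount=4 -> KEEP
r=54=110110 popcount=4 -> KEEP
r=55=110111 popcount=5 -> skip
r=56=111000 popcount=3 -> skip
r=57=111001 popcount=4 -> KEEP
r=58=111010 popcount=4 -> KEEP
r=59=111011 popcount=5 -> skip
r=60=111100 popcount=4 -> KEEP
r=61=111101 popcount=5 -> skip
r=62=111110 popcount=5 -> skip
r=63=111111 popcount=6 -> skip
r=64=1000000 popcount=1 -> skip
r=65=1000001 popcount=2 -> skip
r=66=1000010 popcount=2 -> skip
r=67=1000011 popcount=3 -> skip
Kept rows: 15 23 27 29 30 39 43 45 46 51 53 54 57 58 60

Answer: 15 23 27 29 30 39 43 45 46 51 53 54 57 58 60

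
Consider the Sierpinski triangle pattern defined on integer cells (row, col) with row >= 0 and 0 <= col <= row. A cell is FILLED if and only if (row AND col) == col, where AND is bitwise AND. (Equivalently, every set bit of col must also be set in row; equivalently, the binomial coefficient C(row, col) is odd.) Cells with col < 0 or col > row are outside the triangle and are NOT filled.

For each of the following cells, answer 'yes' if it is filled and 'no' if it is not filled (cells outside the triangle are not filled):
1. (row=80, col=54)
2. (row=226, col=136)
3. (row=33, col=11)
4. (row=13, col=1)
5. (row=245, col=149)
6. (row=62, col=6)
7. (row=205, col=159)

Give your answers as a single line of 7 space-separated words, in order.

Answer: no no no yes yes yes no

Derivation:
(80,54): row=0b1010000, col=0b110110, row AND col = 0b10000 = 16; 16 != 54 -> empty
(226,136): row=0b11100010, col=0b10001000, row AND col = 0b10000000 = 128; 128 != 136 -> empty
(33,11): row=0b100001, col=0b1011, row AND col = 0b1 = 1; 1 != 11 -> empty
(13,1): row=0b1101, col=0b1, row AND col = 0b1 = 1; 1 == 1 -> filled
(245,149): row=0b11110101, col=0b10010101, row AND col = 0b10010101 = 149; 149 == 149 -> filled
(62,6): row=0b111110, col=0b110, row AND col = 0b110 = 6; 6 == 6 -> filled
(205,159): row=0b11001101, col=0b10011111, row AND col = 0b10001101 = 141; 141 != 159 -> empty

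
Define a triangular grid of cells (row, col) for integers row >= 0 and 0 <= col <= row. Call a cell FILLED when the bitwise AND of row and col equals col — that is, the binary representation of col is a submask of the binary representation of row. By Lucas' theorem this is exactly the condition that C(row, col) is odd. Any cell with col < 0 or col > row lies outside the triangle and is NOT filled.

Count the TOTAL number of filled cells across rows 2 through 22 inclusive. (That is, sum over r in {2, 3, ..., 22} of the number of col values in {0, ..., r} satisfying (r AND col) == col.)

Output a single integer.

Answer: 116

Derivation:
r2=10 pc1: +2 =2
r3=11 pc2: +4 =6
r4=100 pc1: +2 =8
r5=101 pc2: +4 =12
r6=110 pc2: +4 =16
r7=111 pc3: +8 =24
r8=1000 pc1: +2 =26
r9=1001 pc2: +4 =30
r10=1010 pc2: +4 =34
r11=1011 pc3: +8 =42
r12=1100 pc2: +4 =46
r13=1101 pc3: +8 =54
r14=1110 pc3: +8 =62
r15=1111 pc4: +16 =78
r16=10000 pc1: +2 =80
r17=10001 pc2: +4 =84
r18=10010 pc2: +4 =88
r19=10011 pc3: +8 =96
r20=10100 pc2: +4 =100
r21=10101 pc3: +8 =108
r22=10110 pc3: +8 =116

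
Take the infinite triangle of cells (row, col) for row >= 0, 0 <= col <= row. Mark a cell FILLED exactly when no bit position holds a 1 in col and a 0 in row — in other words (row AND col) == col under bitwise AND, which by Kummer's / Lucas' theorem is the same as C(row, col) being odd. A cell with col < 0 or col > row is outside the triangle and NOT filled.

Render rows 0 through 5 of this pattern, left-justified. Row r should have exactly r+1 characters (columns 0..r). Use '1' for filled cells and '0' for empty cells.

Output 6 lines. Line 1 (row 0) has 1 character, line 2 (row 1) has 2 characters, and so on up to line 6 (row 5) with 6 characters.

Answer: 1
11
101
1111
10001
110011

Derivation:
r0=0: 1
r1=1: 11
r2=10: 101
r3=11: 1111
r4=100: 10001
r5=101: 110011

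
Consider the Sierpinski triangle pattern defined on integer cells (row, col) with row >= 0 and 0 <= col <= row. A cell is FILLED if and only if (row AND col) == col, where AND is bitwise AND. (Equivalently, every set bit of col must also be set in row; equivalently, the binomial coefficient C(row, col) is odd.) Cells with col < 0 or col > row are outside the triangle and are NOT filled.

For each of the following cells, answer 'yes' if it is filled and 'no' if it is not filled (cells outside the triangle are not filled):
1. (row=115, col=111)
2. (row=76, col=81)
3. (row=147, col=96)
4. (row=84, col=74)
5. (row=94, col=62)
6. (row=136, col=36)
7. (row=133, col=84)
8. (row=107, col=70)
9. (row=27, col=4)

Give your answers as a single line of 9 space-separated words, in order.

(115,111): row=0b1110011, col=0b1101111, row AND col = 0b1100011 = 99; 99 != 111 -> empty
(76,81): col outside [0, 76] -> not filled
(147,96): row=0b10010011, col=0b1100000, row AND col = 0b0 = 0; 0 != 96 -> empty
(84,74): row=0b1010100, col=0b1001010, row AND col = 0b1000000 = 64; 64 != 74 -> empty
(94,62): row=0b1011110, col=0b111110, row AND col = 0b11110 = 30; 30 != 62 -> empty
(136,36): row=0b10001000, col=0b100100, row AND col = 0b0 = 0; 0 != 36 -> empty
(133,84): row=0b10000101, col=0b1010100, row AND col = 0b100 = 4; 4 != 84 -> empty
(107,70): row=0b1101011, col=0b1000110, row AND col = 0b1000010 = 66; 66 != 70 -> empty
(27,4): row=0b11011, col=0b100, row AND col = 0b0 = 0; 0 != 4 -> empty

Answer: no no no no no no no no no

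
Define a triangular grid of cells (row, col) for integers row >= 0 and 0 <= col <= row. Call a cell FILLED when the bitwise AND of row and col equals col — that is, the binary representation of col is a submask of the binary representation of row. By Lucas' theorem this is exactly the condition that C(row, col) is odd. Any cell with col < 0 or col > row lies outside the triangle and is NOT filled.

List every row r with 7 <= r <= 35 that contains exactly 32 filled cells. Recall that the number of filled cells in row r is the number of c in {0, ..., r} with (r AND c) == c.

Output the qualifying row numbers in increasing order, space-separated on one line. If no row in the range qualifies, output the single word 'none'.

Answer: 31

Derivation:
Row r has 2^popcount(r) filled cells, so we need popcount(r) = log2(32) = 5.
Scan r = 7..35 and keep those with exactly 5 one-bits:
r=7=111 popcount=3 -> skip
r=8=1000 popcount=1 -> skip
r=9=1001 popcount=2 -> skip
r=10=1010 popcount=2 -> skip
r=11=1011 popcount=3 -> skip
r=12=1100 popcount=2 -> skip
r=13=1101 popcount=3 -> skip
r=14=1110 popcount=3 -> skip
r=15=1111 popcount=4 -> skip
r=16=10000 popcount=1 -> skip
r=17=10001 popcount=2 -> skip
r=18=10010 popcount=2 -> skip
r=19=10011 popcount=3 -> skip
r=20=10100 popcount=2 -> skip
r=21=10101 popcount=3 -> skip
r=22=10110 popcount=3 -> skip
r=23=10111 popcount=4 -> skip
r=24=11000 popcount=2 -> skip
r=25=11001 popcount=3 -> skip
r=26=11010 popcount=3 -> skip
r=27=11011 popcount=4 -> skip
r=28=11100 popcount=3 -> skip
r=29=11101 popcount=4 -> skip
r=30=11110 popcount=4 -> skip
r=31=11111 popcount=5 -> KEEP
r=32=100000 popcount=1 -> skip
r=33=100001 popcount=2 -> skip
r=34=100010 popcount=2 -> skip
r=35=100011 popcount=3 -> skip
Kept rows: 31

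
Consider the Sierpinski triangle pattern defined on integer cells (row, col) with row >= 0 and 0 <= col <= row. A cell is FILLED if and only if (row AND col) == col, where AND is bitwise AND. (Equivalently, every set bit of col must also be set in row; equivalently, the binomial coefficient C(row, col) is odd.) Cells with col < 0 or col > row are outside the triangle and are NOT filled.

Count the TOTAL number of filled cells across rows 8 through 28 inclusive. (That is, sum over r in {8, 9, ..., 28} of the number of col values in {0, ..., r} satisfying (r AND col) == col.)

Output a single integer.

r8=1000 pc1: +2 =2
r9=1001 pc2: +4 =6
r10=1010 pc2: +4 =10
r11=1011 pc3: +8 =18
r12=1100 pc2: +4 =22
r13=1101 pc3: +8 =30
r14=1110 pc3: +8 =38
r15=1111 pc4: +16 =54
r16=10000 pc1: +2 =56
r17=10001 pc2: +4 =60
r18=10010 pc2: +4 =64
r19=10011 pc3: +8 =72
r20=10100 pc2: +4 =76
r21=10101 pc3: +8 =84
r22=10110 pc3: +8 =92
r23=10111 pc4: +16 =108
r24=11000 pc2: +4 =112
r25=11001 pc3: +8 =120
r26=11010 pc3: +8 =128
r27=11011 pc4: +16 =144
r28=11100 pc3: +8 =152

Answer: 152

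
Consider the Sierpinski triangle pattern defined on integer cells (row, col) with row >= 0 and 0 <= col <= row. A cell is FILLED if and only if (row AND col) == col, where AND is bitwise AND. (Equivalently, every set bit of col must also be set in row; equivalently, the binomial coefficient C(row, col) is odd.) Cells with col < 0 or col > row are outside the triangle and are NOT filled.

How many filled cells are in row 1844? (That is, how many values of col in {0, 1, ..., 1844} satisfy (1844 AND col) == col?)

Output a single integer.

Answer: 64

Derivation:
1844 in binary = 11100110100
popcount(1844) = number of 1-bits in 11100110100 = 6
A col c satisfies (1844 AND c) == c iff every set bit of c is also set in 1844; each of the 6 set bits of 1844 can independently be on or off in c.
count = 2^6 = 64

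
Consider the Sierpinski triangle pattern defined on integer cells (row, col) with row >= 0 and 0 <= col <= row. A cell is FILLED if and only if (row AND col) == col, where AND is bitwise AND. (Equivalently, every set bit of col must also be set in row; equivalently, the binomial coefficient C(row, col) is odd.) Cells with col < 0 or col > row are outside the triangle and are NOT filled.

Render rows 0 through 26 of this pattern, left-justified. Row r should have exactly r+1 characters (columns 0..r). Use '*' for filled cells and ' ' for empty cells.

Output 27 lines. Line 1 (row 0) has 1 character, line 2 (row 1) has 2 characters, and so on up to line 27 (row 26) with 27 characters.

Answer: *
**
* *
****
*   *
**  **
* * * *
********
*       *
**      **
* *     * *
****    ****
*   *   *   *
**  **  **  **
* * * * * * * *
****************
*               *
**              **
* *             * *
****            ****
*   *           *   *
**  **          **  **
* * * *         * * * *
********        ********
*       *       *       *
**      **      **      **
* *     * *     * *     * *

Derivation:
r0=0: *
r1=1: **
r2=10: * *
r3=11: ****
r4=100: *   *
r5=101: **  **
r6=110: * * * *
r7=111: ********
r8=1000: *       *
r9=1001: **      **
r10=1010: * *     * *
r11=1011: ****    ****
r12=1100: *   *   *   *
r13=1101: **  **  **  **
r14=1110: * * * * * * * *
r15=1111: ****************
r16=10000: *               *
r17=10001: **              **
r18=10010: * *             * *
r19=10011: ****            ****
r20=10100: *   *           *   *
r21=10101: **  **          **  **
r22=10110: * * * *         * * * *
r23=10111: ********        ********
r24=11000: *       *       *       *
r25=11001: **      **      **      **
r26=11010: * *     * *     * *     * *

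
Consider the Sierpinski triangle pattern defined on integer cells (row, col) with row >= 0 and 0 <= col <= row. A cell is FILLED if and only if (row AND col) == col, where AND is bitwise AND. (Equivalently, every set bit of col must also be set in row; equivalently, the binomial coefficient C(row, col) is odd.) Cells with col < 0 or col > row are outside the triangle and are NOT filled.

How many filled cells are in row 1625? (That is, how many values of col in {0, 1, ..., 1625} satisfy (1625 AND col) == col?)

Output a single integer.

Answer: 64

Derivation:
1625 in binary = 11001011001
popcount(1625) = number of 1-bits in 11001011001 = 6
A col c satisfies (1625 AND c) == c iff every set bit of c is also set in 1625; each of the 6 set bits of 1625 can independently be on or off in c.
count = 2^6 = 64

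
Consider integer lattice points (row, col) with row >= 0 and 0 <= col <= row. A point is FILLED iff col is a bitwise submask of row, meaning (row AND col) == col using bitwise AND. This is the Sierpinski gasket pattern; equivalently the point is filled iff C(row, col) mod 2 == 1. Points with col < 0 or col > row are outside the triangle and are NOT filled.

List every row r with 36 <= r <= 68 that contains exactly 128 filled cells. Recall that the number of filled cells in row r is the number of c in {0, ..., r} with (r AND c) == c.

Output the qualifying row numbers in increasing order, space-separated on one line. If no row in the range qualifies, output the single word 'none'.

Row r has 2^popcount(r) filled cells, so we need popcount(r) = log2(128) = 7.
Scan r = 36..68 and keep those with exactly 7 one-bits:
r=36=100100 popcount=2 -> skip
r=37=100101 popcount=3 -> skip
r=38=100110 popcount=3 -> skip
r=39=100111 popcount=4 -> skip
r=40=101000 popcount=2 -> skip
r=41=101001 popcount=3 -> skip
r=42=101010 popcount=3 -> skip
r=43=101011 popcount=4 -> skip
r=44=101100 popcount=3 -> skip
r=45=101101 popcount=4 -> skip
r=46=101110 popcount=4 -> skip
r=47=101111 popcount=5 -> skip
r=48=110000 popcount=2 -> skip
r=49=110001 popcount=3 -> skip
r=50=110010 popcount=3 -> skip
r=51=110011 popcount=4 -> skip
r=52=110100 popcount=3 -> skip
r=53=110101 popcount=4 -> skip
r=54=110110 popcount=4 -> skip
r=55=110111 popcount=5 -> skip
r=56=111000 popcount=3 -> skip
r=57=111001 popcount=4 -> skip
r=58=111010 popcount=4 -> skip
r=59=111011 popcount=5 -> skip
r=60=111100 popcount=4 -> skip
r=61=111101 popcount=5 -> skip
r=62=111110 popcount=5 -> skip
r=63=111111 popcount=6 -> skip
r=64=1000000 popcount=1 -> skip
r=65=1000001 popcount=2 -> skip
r=66=1000010 popcount=2 -> skip
r=67=1000011 popcount=3 -> skip
r=68=1000100 popcount=2 -> skip
Kept rows: none

Answer: none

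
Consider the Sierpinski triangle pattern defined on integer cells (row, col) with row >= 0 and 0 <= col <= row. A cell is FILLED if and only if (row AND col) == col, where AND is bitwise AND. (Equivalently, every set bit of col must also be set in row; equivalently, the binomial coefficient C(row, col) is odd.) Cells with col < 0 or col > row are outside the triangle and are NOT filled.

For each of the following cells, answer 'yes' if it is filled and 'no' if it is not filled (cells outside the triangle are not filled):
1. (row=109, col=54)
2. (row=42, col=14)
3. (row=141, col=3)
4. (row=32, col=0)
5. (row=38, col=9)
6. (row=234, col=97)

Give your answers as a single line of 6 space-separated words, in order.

(109,54): row=0b1101101, col=0b110110, row AND col = 0b100100 = 36; 36 != 54 -> empty
(42,14): row=0b101010, col=0b1110, row AND col = 0b1010 = 10; 10 != 14 -> empty
(141,3): row=0b10001101, col=0b11, row AND col = 0b1 = 1; 1 != 3 -> empty
(32,0): row=0b100000, col=0b0, row AND col = 0b0 = 0; 0 == 0 -> filled
(38,9): row=0b100110, col=0b1001, row AND col = 0b0 = 0; 0 != 9 -> empty
(234,97): row=0b11101010, col=0b1100001, row AND col = 0b1100000 = 96; 96 != 97 -> empty

Answer: no no no yes no no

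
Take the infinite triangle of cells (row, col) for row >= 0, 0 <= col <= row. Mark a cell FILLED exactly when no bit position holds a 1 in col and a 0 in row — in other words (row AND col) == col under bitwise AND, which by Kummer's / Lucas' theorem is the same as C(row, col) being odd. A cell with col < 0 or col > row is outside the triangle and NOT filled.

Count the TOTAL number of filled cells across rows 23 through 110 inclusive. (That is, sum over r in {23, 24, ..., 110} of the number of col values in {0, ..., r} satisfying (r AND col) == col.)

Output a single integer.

r23=10111 pc4: +16 =16
r24=11000 pc2: +4 =20
r25=11001 pc3: +8 =28
r26=11010 pc3: +8 =36
r27=11011 pc4: +16 =52
r28=11100 pc3: +8 =60
r29=11101 pc4: +16 =76
r30=11110 pc4: +16 =92
r31=11111 pc5: +32 =124
r32=100000 pc1: +2 =126
r33=100001 pc2: +4 =130
r34=100010 pc2: +4 =134
r35=100011 pc3: +8 =142
r36=100100 pc2: +4 =146
r37=100101 pc3: +8 =154
r38=100110 pc3: +8 =162
r39=100111 pc4: +16 =178
r40=101000 pc2: +4 =182
r41=101001 pc3: +8 =190
r42=101010 pc3: +8 =198
r43=101011 pc4: +16 =214
r44=101100 pc3: +8 =222
r45=101101 pc4: +16 =238
r46=101110 pc4: +16 =254
r47=101111 pc5: +32 =286
r48=110000 pc2: +4 =290
r49=110001 pc3: +8 =298
r50=110010 pc3: +8 =306
r51=110011 pc4: +16 =322
r52=110100 pc3: +8 =330
r53=110101 pc4: +16 =346
r54=110110 pc4: +16 =362
r55=110111 pc5: +32 =394
r56=111000 pc3: +8 =402
r57=111001 pc4: +16 =418
r58=111010 pc4: +16 =434
r59=111011 pc5: +32 =466
r60=111100 pc4: +16 =482
r61=111101 pc5: +32 =514
r62=111110 pc5: +32 =546
r63=111111 pc6: +64 =610
r64=1000000 pc1: +2 =612
r65=1000001 pc2: +4 =616
r66=1000010 pc2: +4 =620
r67=1000011 pc3: +8 =628
r68=1000100 pc2: +4 =632
r69=1000101 pc3: +8 =640
r70=1000110 pc3: +8 =648
r71=1000111 pc4: +16 =664
r72=1001000 pc2: +4 =668
r73=1001001 pc3: +8 =676
r74=1001010 pc3: +8 =684
r75=1001011 pc4: +16 =700
r76=1001100 pc3: +8 =708
r77=1001101 pc4: +16 =724
r78=1001110 pc4: +16 =740
r79=1001111 pc5: +32 =772
r80=1010000 pc2: +4 =776
r81=1010001 pc3: +8 =784
r82=1010010 pc3: +8 =792
r83=1010011 pc4: +16 =808
r84=1010100 pc3: +8 =816
r85=1010101 pc4: +16 =832
r86=1010110 pc4: +16 =848
r87=1010111 pc5: +32 =880
r88=1011000 pc3: +8 =888
r89=1011001 pc4: +16 =904
r90=1011010 pc4: +16 =920
r91=1011011 pc5: +32 =952
r92=1011100 pc4: +16 =968
r93=1011101 pc5: +32 =1000
r94=1011110 pc5: +32 =1032
r95=1011111 pc6: +64 =1096
r96=1100000 pc2: +4 =1100
r97=1100001 pc3: +8 =1108
r98=1100010 pc3: +8 =1116
r99=1100011 pc4: +16 =1132
r100=1100100 pc3: +8 =1140
r101=1100101 pc4: +16 =1156
r102=1100110 pc4: +16 =1172
r103=1100111 pc5: +32 =1204
r104=1101000 pc3: +8 =1212
r105=1101001 pc4: +16 =1228
r106=1101010 pc4: +16 =1244
r107=1101011 pc5: +32 =1276
r108=1101100 pc4: +16 =1292
r109=1101101 pc5: +32 =1324
r110=1101110 pc5: +32 =1356

Answer: 1356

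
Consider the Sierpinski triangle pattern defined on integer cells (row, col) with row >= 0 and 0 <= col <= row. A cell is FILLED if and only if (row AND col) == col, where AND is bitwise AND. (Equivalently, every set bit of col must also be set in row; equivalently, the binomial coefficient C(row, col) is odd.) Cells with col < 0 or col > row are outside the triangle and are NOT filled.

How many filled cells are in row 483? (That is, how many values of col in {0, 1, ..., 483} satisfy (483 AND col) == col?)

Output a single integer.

483 in binary = 111100011
popcount(483) = number of 1-bits in 111100011 = 6
A col c satisfies (483 AND c) == c iff every set bit of c is also set in 483; each of the 6 set bits of 483 can independently be on or off in c.
count = 2^6 = 64

Answer: 64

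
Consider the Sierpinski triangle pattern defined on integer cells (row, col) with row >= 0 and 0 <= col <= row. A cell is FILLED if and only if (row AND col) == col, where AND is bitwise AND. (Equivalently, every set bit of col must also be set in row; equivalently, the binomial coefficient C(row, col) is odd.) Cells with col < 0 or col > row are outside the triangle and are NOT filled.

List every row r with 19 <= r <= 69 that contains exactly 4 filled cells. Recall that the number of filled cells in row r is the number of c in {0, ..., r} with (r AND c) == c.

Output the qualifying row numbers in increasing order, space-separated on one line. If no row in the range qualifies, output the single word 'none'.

Row r has 2^popcount(r) filled cells, so we need popcount(r) = log2(4) = 2.
Scan r = 19..69 and keep those with exactly 2 one-bits:
r=19=10011 popcount=3 -> skip
r=20=10100 popcount=2 -> KEEP
r=21=10101 popcount=3 -> skip
r=22=10110 popcount=3 -> skip
r=23=10111 popcount=4 -> skip
r=24=11000 popcount=2 -> KEEP
r=25=11001 popcount=3 -> skip
r=26=11010 popcount=3 -> skip
r=27=11011 popcount=4 -> skip
r=28=11100 popcount=3 -> skip
r=29=11101 popcount=4 -> skip
r=30=11110 popcount=4 -> skip
r=31=11111 popcount=5 -> skip
r=32=100000 popcount=1 -> skip
r=33=100001 popcount=2 -> KEEP
r=34=100010 popcount=2 -> KEEP
r=35=100011 popcount=3 -> skip
r=36=100100 popcount=2 -> KEEP
r=37=100101 popcount=3 -> skip
r=38=100110 popcount=3 -> skip
r=39=100111 popcount=4 -> skip
r=40=101000 popcount=2 -> KEEP
r=41=101001 popcount=3 -> skip
r=42=101010 popcount=3 -> skip
r=43=101011 popcount=4 -> skip
r=44=101100 popcount=3 -> skip
r=45=101101 popcount=4 -> skip
r=46=101110 popcount=4 -> skip
r=47=101111 popcount=5 -> skip
r=48=110000 popcount=2 -> KEEP
r=49=110001 popcount=3 -> skip
r=50=110010 popcount=3 -> skip
r=51=110011 popcount=4 -> skip
r=52=110100 popcount=3 -> skip
r=53=110101 popcount=4 -> skip
r=54=110110 popcount=4 -> skip
r=55=110111 popcount=5 -> skip
r=56=111000 popcount=3 -> skip
r=57=111001 popcount=4 -> skip
r=58=111010 popcount=4 -> skip
r=59=111011 popcount=5 -> skip
r=60=111100 popcount=4 -> skip
r=61=111101 popcount=5 -> skip
r=62=111110 popcount=5 -> skip
r=63=111111 popcount=6 -> skip
r=64=1000000 popcount=1 -> skip
r=65=1000001 popcount=2 -> KEEP
r=66=1000010 popcount=2 -> KEEP
r=67=1000011 popcount=3 -> skip
r=68=1000100 popcount=2 -> KEEP
r=69=1000101 popcount=3 -> skip
Kept rows: 20 24 33 34 36 40 48 65 66 68

Answer: 20 24 33 34 36 40 48 65 66 68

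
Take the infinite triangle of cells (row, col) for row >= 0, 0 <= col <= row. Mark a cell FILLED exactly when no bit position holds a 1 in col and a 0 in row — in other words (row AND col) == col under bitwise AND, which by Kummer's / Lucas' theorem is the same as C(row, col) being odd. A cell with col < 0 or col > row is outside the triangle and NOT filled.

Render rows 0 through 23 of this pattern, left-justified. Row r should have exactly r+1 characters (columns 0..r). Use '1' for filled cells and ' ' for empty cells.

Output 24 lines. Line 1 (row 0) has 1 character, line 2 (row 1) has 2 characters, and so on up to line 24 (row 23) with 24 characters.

Answer: 1
11
1 1
1111
1   1
11  11
1 1 1 1
11111111
1       1
11      11
1 1     1 1
1111    1111
1   1   1   1
11  11  11  11
1 1 1 1 1 1 1 1
1111111111111111
1               1
11              11
1 1             1 1
1111            1111
1   1           1   1
11  11          11  11
1 1 1 1         1 1 1 1
11111111        11111111

Derivation:
r0=0: 1
r1=1: 11
r2=10: 1 1
r3=11: 1111
r4=100: 1   1
r5=101: 11  11
r6=110: 1 1 1 1
r7=111: 11111111
r8=1000: 1       1
r9=1001: 11      11
r10=1010: 1 1     1 1
r11=1011: 1111    1111
r12=1100: 1   1   1   1
r13=1101: 11  11  11  11
r14=1110: 1 1 1 1 1 1 1 1
r15=1111: 1111111111111111
r16=10000: 1               1
r17=10001: 11              11
r18=10010: 1 1             1 1
r19=10011: 1111            1111
r20=10100: 1   1           1   1
r21=10101: 11  11          11  11
r22=10110: 1 1 1 1         1 1 1 1
r23=10111: 11111111        11111111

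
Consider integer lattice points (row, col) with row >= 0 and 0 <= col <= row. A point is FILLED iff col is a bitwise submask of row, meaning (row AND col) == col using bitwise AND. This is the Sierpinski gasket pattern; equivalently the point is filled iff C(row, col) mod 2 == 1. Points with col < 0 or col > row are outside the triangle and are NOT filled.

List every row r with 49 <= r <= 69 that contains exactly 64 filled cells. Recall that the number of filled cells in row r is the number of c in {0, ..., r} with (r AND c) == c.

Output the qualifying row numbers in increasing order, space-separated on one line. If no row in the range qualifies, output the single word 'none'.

Row r has 2^popcount(r) filled cells, so we need popcount(r) = log2(64) = 6.
Scan r = 49..69 and keep those with exactly 6 one-bits:
r=49=110001 popcount=3 -> skip
r=50=110010 popcount=3 -> skip
r=51=110011 popcount=4 -> skip
r=52=110100 popcount=3 -> skip
r=53=110101 popcount=4 -> skip
r=54=110110 popcount=4 -> skip
r=55=110111 popcount=5 -> skip
r=56=111000 popcount=3 -> skip
r=57=111001 popcount=4 -> skip
r=58=111010 popcount=4 -> skip
r=59=111011 popcount=5 -> skip
r=60=111100 popcount=4 -> skip
r=61=111101 popcount=5 -> skip
r=62=111110 popcount=5 -> skip
r=63=111111 popcount=6 -> KEEP
r=64=1000000 popcount=1 -> skip
r=65=1000001 popcount=2 -> skip
r=66=1000010 popcount=2 -> skip
r=67=1000011 popcount=3 -> skip
r=68=1000100 popcount=2 -> skip
r=69=1000101 popcount=3 -> skip
Kept rows: 63

Answer: 63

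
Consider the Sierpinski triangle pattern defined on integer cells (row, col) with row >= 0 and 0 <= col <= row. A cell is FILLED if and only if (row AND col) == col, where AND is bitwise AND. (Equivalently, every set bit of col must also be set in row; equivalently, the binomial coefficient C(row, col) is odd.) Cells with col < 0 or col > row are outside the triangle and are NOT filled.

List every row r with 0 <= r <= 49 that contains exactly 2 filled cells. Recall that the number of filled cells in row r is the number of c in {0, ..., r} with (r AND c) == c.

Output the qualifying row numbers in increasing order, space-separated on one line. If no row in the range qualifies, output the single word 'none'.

Row r has 2^popcount(r) filled cells, so we need popcount(r) = log2(2) = 1.
Scan r = 0..49 and keep those with exactly 1 one-bits:
r=0=0 popcount=0 -> skip
r=1=1 popcount=1 -> KEEP
r=2=10 popcount=1 -> KEEP
r=3=11 popcount=2 -> skip
r=4=100 popcount=1 -> KEEP
r=5=101 popcount=2 -> skip
r=6=110 popcount=2 -> skip
r=7=111 popcount=3 -> skip
r=8=1000 popcount=1 -> KEEP
r=9=1001 popcount=2 -> skip
r=10=1010 popcount=2 -> skip
r=11=1011 popcount=3 -> skip
r=12=1100 popcount=2 -> skip
r=13=1101 popcount=3 -> skip
r=14=1110 popcount=3 -> skip
r=15=1111 popcount=4 -> skip
r=16=10000 popcount=1 -> KEEP
r=17=10001 popcount=2 -> skip
r=18=10010 popcount=2 -> skip
r=19=10011 popcount=3 -> skip
r=20=10100 popcount=2 -> skip
r=21=10101 popcount=3 -> skip
r=22=10110 popcount=3 -> skip
r=23=10111 popcount=4 -> skip
r=24=11000 popcount=2 -> skip
r=25=11001 popcount=3 -> skip
r=26=11010 popcount=3 -> skip
r=27=11011 popcount=4 -> skip
r=28=11100 popcount=3 -> skip
r=29=11101 popcount=4 -> skip
r=30=11110 popcount=4 -> skip
r=31=11111 popcount=5 -> skip
r=32=100000 popcount=1 -> KEEP
r=33=100001 popcount=2 -> skip
r=34=100010 popcount=2 -> skip
r=35=100011 popcount=3 -> skip
r=36=100100 popcount=2 -> skip
r=37=100101 popcount=3 -> skip
r=38=100110 popcount=3 -> skip
r=39=100111 popcount=4 -> skip
r=40=101000 popcount=2 -> skip
r=41=101001 popcount=3 -> skip
r=42=101010 popcount=3 -> skip
r=43=101011 popcount=4 -> skip
r=44=101100 popcount=3 -> skip
r=45=101101 popcount=4 -> skip
r=46=101110 popcount=4 -> skip
r=47=101111 popcount=5 -> skip
r=48=110000 popcount=2 -> skip
r=49=110001 popcount=3 -> skip
Kept rows: 1 2 4 8 16 32

Answer: 1 2 4 8 16 32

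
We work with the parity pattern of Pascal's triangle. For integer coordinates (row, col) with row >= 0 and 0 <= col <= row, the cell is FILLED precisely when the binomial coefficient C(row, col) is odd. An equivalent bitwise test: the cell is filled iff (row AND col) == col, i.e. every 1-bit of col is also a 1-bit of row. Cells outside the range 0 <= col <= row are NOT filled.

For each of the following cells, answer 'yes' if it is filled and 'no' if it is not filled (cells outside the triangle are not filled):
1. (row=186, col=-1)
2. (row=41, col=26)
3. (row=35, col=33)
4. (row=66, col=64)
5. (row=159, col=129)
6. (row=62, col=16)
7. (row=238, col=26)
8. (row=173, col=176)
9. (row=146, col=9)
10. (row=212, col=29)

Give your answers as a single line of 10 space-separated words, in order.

(186,-1): col outside [0, 186] -> not filled
(41,26): row=0b101001, col=0b11010, row AND col = 0b1000 = 8; 8 != 26 -> empty
(35,33): row=0b100011, col=0b100001, row AND col = 0b100001 = 33; 33 == 33 -> filled
(66,64): row=0b1000010, col=0b1000000, row AND col = 0b1000000 = 64; 64 == 64 -> filled
(159,129): row=0b10011111, col=0b10000001, row AND col = 0b10000001 = 129; 129 == 129 -> filled
(62,16): row=0b111110, col=0b10000, row AND col = 0b10000 = 16; 16 == 16 -> filled
(238,26): row=0b11101110, col=0b11010, row AND col = 0b1010 = 10; 10 != 26 -> empty
(173,176): col outside [0, 173] -> not filled
(146,9): row=0b10010010, col=0b1001, row AND col = 0b0 = 0; 0 != 9 -> empty
(212,29): row=0b11010100, col=0b11101, row AND col = 0b10100 = 20; 20 != 29 -> empty

Answer: no no yes yes yes yes no no no no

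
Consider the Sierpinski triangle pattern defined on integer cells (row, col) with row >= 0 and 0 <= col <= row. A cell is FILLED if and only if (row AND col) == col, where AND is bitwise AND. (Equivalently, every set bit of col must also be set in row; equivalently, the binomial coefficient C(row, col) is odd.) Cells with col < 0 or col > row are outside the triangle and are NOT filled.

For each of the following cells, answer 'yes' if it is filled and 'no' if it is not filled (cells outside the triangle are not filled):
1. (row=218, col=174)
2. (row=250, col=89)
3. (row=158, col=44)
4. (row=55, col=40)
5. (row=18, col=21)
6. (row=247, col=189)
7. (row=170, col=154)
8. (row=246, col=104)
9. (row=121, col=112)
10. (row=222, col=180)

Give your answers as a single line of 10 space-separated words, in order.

(218,174): row=0b11011010, col=0b10101110, row AND col = 0b10001010 = 138; 138 != 174 -> empty
(250,89): row=0b11111010, col=0b1011001, row AND col = 0b1011000 = 88; 88 != 89 -> empty
(158,44): row=0b10011110, col=0b101100, row AND col = 0b1100 = 12; 12 != 44 -> empty
(55,40): row=0b110111, col=0b101000, row AND col = 0b100000 = 32; 32 != 40 -> empty
(18,21): col outside [0, 18] -> not filled
(247,189): row=0b11110111, col=0b10111101, row AND col = 0b10110101 = 181; 181 != 189 -> empty
(170,154): row=0b10101010, col=0b10011010, row AND col = 0b10001010 = 138; 138 != 154 -> empty
(246,104): row=0b11110110, col=0b1101000, row AND col = 0b1100000 = 96; 96 != 104 -> empty
(121,112): row=0b1111001, col=0b1110000, row AND col = 0b1110000 = 112; 112 == 112 -> filled
(222,180): row=0b11011110, col=0b10110100, row AND col = 0b10010100 = 148; 148 != 180 -> empty

Answer: no no no no no no no no yes no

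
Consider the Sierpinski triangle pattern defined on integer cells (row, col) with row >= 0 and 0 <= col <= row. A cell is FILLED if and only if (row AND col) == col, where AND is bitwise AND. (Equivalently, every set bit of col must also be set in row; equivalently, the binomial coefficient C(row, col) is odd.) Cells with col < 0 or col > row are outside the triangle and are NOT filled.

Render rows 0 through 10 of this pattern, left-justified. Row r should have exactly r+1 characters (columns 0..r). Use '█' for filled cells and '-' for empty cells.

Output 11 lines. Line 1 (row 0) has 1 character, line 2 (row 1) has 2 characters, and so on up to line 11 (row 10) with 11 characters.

r0=0: █
r1=1: ██
r2=10: █-█
r3=11: ████
r4=100: █---█
r5=101: ██--██
r6=110: █-█-█-█
r7=111: ████████
r8=1000: █-------█
r9=1001: ██------██
r10=1010: █-█-----█-█

Answer: █
██
█-█
████
█---█
██--██
█-█-█-█
████████
█-------█
██------██
█-█-----█-█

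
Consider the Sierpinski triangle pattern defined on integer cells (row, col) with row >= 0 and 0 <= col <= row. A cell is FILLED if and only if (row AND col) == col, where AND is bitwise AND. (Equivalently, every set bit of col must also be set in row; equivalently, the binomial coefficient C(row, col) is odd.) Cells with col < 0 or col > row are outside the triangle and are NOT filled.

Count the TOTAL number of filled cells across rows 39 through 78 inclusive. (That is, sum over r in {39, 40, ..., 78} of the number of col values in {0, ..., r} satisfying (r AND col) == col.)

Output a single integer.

r39=100111 pc4: +16 =16
r40=101000 pc2: +4 =20
r41=101001 pc3: +8 =28
r42=101010 pc3: +8 =36
r43=101011 pc4: +16 =52
r44=101100 pc3: +8 =60
r45=101101 pc4: +16 =76
r46=101110 pc4: +16 =92
r47=101111 pc5: +32 =124
r48=110000 pc2: +4 =128
r49=110001 pc3: +8 =136
r50=110010 pc3: +8 =144
r51=110011 pc4: +16 =160
r52=110100 pc3: +8 =168
r53=110101 pc4: +16 =184
r54=110110 pc4: +16 =200
r55=110111 pc5: +32 =232
r56=111000 pc3: +8 =240
r57=111001 pc4: +16 =256
r58=111010 pc4: +16 =272
r59=111011 pc5: +32 =304
r60=111100 pc4: +16 =320
r61=111101 pc5: +32 =352
r62=111110 pc5: +32 =384
r63=111111 pc6: +64 =448
r64=1000000 pc1: +2 =450
r65=1000001 pc2: +4 =454
r66=1000010 pc2: +4 =458
r67=1000011 pc3: +8 =466
r68=1000100 pc2: +4 =470
r69=1000101 pc3: +8 =478
r70=1000110 pc3: +8 =486
r71=1000111 pc4: +16 =502
r72=1001000 pc2: +4 =506
r73=1001001 pc3: +8 =514
r74=1001010 pc3: +8 =522
r75=1001011 pc4: +16 =538
r76=1001100 pc3: +8 =546
r77=1001101 pc4: +16 =562
r78=1001110 pc4: +16 =578

Answer: 578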